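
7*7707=53949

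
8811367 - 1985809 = 6825558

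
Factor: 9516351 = 3^1*13^1*244009^1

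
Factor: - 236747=  -  7^1* 31^1*1091^1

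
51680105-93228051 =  - 41547946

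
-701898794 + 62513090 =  - 639385704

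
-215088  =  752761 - 967849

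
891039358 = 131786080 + 759253278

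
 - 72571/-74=980 + 51/74 = 980.69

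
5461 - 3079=2382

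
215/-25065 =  -43/5013 =- 0.01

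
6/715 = 6/715 = 0.01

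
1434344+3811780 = 5246124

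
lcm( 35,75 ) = 525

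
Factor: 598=2^1*13^1*23^1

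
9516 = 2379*4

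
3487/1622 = 2 + 243/1622 = 2.15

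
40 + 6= 46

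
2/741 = 2/741 = 0.00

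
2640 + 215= 2855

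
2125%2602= 2125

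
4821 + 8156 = 12977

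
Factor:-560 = - 2^4 * 5^1*7^1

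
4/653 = 4/653 = 0.01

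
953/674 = 953/674 = 1.41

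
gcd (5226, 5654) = 2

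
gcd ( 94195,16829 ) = 1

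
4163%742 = 453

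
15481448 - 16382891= -901443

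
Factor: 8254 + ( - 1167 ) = 7087 = 19^1 * 373^1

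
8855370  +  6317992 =15173362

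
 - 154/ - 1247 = 154/1247 = 0.12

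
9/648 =1/72  =  0.01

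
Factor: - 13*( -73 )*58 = 55042 = 2^1*13^1*29^1*73^1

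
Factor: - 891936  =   - 2^5*3^2 *19^1*163^1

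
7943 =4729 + 3214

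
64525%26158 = 12209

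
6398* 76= 486248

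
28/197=28/197= 0.14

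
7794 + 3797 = 11591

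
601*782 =469982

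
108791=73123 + 35668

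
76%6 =4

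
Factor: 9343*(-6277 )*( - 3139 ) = 43^1*73^1*6277^1*9343^1  =  184089828529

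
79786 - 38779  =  41007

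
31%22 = 9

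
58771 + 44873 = 103644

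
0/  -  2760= 0/1 = - 0.00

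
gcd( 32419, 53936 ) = 1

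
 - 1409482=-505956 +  - 903526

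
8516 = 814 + 7702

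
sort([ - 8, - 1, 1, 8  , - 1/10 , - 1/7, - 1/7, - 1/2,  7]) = [ - 8, - 1,-1/2, - 1/7, -1/7, - 1/10 , 1, 7,8]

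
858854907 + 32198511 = 891053418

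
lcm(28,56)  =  56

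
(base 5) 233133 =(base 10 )8543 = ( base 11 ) 6467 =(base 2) 10000101011111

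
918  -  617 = 301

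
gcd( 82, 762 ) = 2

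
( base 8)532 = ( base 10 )346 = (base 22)FG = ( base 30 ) BG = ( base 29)br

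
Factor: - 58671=-3^3*41^1*53^1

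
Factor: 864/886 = 432/443= 2^4* 3^3*443^( - 1) 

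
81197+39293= 120490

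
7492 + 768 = 8260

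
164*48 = 7872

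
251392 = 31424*8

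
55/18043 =55/18043 =0.00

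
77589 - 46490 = 31099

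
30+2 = 32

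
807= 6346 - 5539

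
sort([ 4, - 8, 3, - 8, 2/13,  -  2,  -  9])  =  [-9, - 8, - 8, - 2,2/13 , 3, 4] 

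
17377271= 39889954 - 22512683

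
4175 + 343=4518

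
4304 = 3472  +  832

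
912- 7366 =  - 6454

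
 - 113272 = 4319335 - 4432607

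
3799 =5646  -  1847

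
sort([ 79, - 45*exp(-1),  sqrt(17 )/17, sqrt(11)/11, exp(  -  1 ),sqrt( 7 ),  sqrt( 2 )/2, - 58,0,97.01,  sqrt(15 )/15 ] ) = [-58,-45*exp (  -  1 ),0,sqrt( 17 ) /17,sqrt( 15)/15, sqrt(11 ) /11,exp(-1 ),  sqrt (2) /2,sqrt( 7 ), 79,  97.01]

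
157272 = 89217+68055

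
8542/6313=1 + 2229/6313 = 1.35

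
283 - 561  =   - 278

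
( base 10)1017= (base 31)11P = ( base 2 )1111111001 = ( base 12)709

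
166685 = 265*629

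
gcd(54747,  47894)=77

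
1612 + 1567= 3179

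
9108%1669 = 763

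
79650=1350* 59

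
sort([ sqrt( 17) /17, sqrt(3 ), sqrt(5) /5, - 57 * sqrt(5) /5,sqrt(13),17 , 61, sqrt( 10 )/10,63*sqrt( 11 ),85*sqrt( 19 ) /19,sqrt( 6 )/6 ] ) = [-57*sqrt( 5) /5,  sqrt(17)/17, sqrt ( 10) /10,sqrt( 6)/6,sqrt(5 ) /5,sqrt (3),sqrt( 13),17, 85*sqrt(19) /19, 61, 63*sqrt(11 ) ] 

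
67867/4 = 67867/4 = 16966.75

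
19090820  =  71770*266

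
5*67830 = 339150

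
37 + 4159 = 4196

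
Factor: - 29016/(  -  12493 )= 2^3*3^2*31^(  -  1 ) =72/31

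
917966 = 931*986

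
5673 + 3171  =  8844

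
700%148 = 108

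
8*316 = 2528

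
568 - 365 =203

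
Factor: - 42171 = -3^1 * 14057^1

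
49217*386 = 18997762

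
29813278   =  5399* 5522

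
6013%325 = 163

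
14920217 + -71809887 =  - 56889670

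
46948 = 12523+34425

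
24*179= 4296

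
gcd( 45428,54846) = 554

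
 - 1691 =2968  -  4659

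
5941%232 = 141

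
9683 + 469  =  10152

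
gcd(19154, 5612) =122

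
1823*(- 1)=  - 1823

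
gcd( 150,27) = 3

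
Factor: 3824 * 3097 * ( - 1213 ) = - 2^4 * 19^1*163^1 * 239^1 * 1213^1 = - 14365471664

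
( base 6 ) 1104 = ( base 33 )7P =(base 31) 88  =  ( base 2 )100000000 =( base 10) 256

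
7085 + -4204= 2881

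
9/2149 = 9/2149 = 0.00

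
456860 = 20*22843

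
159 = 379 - 220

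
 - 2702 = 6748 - 9450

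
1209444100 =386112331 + 823331769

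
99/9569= 99/9569 = 0.01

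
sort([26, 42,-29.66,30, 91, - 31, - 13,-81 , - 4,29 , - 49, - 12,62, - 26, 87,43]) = [ -81,  -  49, -31 , - 29.66 , - 26,-13, -12, - 4,26, 29, 30, 42,43,62, 87,91]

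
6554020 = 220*29791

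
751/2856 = 751/2856 = 0.26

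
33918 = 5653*6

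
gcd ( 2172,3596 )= 4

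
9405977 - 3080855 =6325122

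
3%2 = 1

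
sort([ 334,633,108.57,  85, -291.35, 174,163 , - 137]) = [- 291.35, - 137, 85,  108.57,163,174, 334, 633]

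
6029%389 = 194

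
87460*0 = 0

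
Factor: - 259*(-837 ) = 3^3 *7^1*31^1 * 37^1 = 216783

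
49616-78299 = - 28683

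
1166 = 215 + 951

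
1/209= 1/209 = 0.00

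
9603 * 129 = 1238787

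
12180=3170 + 9010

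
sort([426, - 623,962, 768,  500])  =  [ - 623, 426 , 500, 768 , 962]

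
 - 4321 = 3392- 7713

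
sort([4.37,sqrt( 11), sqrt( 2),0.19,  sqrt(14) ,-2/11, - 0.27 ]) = [ - 0.27, - 2/11,0.19, sqrt(2 ) , sqrt(11),sqrt(14) , 4.37 ] 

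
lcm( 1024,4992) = 39936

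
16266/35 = 16266/35 =464.74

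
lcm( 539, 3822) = 42042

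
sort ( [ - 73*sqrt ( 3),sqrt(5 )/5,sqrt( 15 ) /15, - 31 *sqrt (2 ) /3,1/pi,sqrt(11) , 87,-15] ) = [  -  73*sqrt(3),  -  15 ,  -  31*sqrt (2 )/3, sqrt(15)/15,1/pi,sqrt( 5 )/5,sqrt(11), 87]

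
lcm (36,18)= 36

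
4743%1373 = 624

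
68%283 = 68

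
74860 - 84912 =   -  10052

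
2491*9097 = 22660627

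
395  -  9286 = -8891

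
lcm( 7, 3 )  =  21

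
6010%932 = 418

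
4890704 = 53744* 91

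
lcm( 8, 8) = 8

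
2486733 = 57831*43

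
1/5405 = 1/5405  =  0.00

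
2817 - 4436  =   - 1619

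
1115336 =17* 65608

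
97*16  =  1552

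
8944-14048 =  - 5104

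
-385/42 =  - 55/6 = - 9.17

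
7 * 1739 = 12173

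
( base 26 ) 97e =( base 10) 6280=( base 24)alg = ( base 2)1100010001000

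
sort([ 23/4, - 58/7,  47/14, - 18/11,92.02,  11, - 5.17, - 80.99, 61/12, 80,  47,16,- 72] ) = [ - 80.99, - 72, - 58/7, - 5.17, - 18/11  ,  47/14,61/12,23/4,  11, 16, 47, 80, 92.02] 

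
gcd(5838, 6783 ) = 21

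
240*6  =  1440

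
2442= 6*407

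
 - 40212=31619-71831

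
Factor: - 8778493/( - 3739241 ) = 11^( - 1 )*41^ ( - 1 )*43^1*8291^( - 1)* 204151^1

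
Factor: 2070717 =3^1*11^1*131^1*479^1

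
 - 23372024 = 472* ( - 49517) 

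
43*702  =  30186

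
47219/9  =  5246 + 5/9 = 5246.56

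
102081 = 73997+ 28084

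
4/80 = 1/20= 0.05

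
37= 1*37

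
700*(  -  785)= - 549500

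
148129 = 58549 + 89580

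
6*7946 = 47676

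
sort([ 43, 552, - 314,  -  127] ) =[ - 314,-127, 43,552]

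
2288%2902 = 2288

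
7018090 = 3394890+3623200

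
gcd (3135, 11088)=33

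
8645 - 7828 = 817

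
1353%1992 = 1353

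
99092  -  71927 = 27165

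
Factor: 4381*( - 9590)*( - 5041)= 2^1 * 5^1*7^1 * 13^1 * 71^2*137^1*337^1 = 211791515390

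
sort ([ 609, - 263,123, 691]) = [  -  263,123,609,691]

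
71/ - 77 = -71/77 = - 0.92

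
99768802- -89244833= 189013635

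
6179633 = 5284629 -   -  895004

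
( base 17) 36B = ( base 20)290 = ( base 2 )1111010100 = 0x3D4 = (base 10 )980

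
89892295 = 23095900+66796395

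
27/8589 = 9/2863=0.00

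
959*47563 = 45612917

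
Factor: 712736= 2^5*22273^1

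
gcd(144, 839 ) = 1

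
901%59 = 16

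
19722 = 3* 6574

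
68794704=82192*837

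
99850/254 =393  +  14/127 = 393.11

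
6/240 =1/40= 0.03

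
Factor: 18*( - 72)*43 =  - 2^4*3^4*43^1 = - 55728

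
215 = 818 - 603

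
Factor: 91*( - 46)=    - 2^1*7^1*13^1*23^1 = - 4186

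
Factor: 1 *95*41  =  3895 = 5^1 * 19^1 * 41^1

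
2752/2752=1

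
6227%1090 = 777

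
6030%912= 558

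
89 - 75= 14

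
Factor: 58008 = 2^3*3^1*2417^1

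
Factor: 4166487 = 3^2*13^1*149^1 * 239^1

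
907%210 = 67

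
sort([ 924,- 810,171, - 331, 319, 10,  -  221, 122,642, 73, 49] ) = [ - 810, - 331 , - 221, 10, 49, 73,  122, 171, 319, 642,  924]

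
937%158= 147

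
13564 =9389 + 4175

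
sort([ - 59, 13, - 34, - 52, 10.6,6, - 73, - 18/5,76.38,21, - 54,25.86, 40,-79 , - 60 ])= [ - 79, - 73, - 60 ,-59, - 54,  -  52, - 34,-18/5, 6  ,  10.6, 13, 21, 25.86, 40,76.38] 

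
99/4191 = 3/127 = 0.02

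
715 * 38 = 27170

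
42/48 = 7/8=0.88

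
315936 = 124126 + 191810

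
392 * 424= 166208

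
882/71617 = 126/10231 = 0.01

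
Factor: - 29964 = -2^2*3^1*11^1*227^1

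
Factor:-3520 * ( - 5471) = 2^6*5^1*11^1 *5471^1 = 19257920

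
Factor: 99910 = 2^1 *5^1*97^1*103^1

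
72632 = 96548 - 23916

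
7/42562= 7/42562 =0.00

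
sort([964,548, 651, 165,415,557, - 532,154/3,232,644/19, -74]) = [ - 532,-74,644/19,154/3, 165,232,415, 548, 557,651,  964]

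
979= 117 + 862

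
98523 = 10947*9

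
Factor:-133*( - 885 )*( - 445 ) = -52378725 = - 3^1*5^2 *7^1 *19^1*59^1*89^1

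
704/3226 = 352/1613 = 0.22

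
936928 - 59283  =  877645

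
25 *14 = 350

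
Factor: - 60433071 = - 3^1*29^1*694633^1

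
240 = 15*16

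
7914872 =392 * 20191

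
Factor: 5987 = 5987^1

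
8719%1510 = 1169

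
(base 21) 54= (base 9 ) 131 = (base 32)3D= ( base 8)155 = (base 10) 109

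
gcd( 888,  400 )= 8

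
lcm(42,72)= 504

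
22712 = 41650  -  18938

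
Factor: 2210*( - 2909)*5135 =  - 33012350150 = -  2^1*5^2*13^2*17^1*79^1*2909^1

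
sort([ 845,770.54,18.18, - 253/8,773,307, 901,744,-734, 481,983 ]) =[ - 734, - 253/8,18.18, 307,481,744, 770.54,  773, 845,901, 983] 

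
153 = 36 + 117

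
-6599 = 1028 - 7627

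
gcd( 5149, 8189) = 19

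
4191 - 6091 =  - 1900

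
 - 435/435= -1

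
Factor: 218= 2^1*109^1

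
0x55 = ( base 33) 2j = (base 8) 125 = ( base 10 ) 85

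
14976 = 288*52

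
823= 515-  - 308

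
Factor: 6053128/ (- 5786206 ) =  - 2^2*756641^1* 2893103^( - 1) =-  3026564/2893103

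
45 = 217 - 172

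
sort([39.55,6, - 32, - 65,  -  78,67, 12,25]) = [ - 78,  -  65,  -  32, 6 , 12,25,39.55 , 67]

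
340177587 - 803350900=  - 463173313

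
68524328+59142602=127666930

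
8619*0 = 0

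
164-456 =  - 292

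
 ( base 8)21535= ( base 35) 7DN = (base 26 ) da5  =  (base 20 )12CD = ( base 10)9053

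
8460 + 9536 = 17996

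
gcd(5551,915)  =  61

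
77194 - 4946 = 72248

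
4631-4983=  - 352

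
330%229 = 101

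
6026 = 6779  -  753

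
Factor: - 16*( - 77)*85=2^4*5^1*7^1*11^1*17^1 = 104720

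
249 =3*83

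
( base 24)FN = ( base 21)I5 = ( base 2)101111111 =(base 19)113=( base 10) 383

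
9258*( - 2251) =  - 20839758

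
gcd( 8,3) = 1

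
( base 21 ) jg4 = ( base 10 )8719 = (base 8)21017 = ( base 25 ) DNJ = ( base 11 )6607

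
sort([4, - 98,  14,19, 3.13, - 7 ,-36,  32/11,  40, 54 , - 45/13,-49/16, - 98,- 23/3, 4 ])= [ -98, - 98,-36, - 23/3,-7, - 45/13, - 49/16,  32/11, 3.13,  4,4,  14, 19, 40, 54 ]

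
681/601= 681/601 =1.13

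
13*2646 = 34398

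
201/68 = 2+65/68=2.96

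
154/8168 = 77/4084   =  0.02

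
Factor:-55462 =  - 2^1*11^1*2521^1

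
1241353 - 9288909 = -8047556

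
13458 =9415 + 4043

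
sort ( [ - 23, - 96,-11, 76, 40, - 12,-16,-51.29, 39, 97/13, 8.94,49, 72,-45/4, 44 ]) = [ - 96, - 51.29, - 23, - 16 ,-12,  -  45/4, - 11,97/13,8.94, 39, 40,  44, 49, 72, 76]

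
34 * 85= 2890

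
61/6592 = 61/6592=0.01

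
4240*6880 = 29171200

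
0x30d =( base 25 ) 166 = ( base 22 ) 1DB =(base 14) 3DB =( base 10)781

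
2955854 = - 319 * (-9266)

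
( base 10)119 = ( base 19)65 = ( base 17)70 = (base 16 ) 77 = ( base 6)315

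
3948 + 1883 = 5831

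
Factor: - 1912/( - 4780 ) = 2^1*5^( - 1 ) = 2/5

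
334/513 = 334/513 = 0.65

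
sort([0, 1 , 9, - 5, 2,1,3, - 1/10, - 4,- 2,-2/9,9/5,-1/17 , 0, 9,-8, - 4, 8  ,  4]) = [-8, - 5,- 4,-4 , - 2, - 2/9, - 1/10, - 1/17, 0, 0,1,1, 9/5, 2 , 3, 4,8 , 9, 9]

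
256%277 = 256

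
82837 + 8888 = 91725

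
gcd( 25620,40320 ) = 420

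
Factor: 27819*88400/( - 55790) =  - 245919960/5579 = - 2^3*3^2*5^1*7^( - 1)*11^1*13^1*17^1*281^1 * 797^( -1) 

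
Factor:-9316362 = - 2^1 *3^1*11^1*141157^1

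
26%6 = 2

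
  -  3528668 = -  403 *8756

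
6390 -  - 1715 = 8105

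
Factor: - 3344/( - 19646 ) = 2^3*47^( - 1) = 8/47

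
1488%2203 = 1488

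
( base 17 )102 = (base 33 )8R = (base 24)c3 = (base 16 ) 123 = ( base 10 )291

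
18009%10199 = 7810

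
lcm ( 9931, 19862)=19862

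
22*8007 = 176154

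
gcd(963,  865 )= 1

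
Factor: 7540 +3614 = 2^1*3^1*11^1*13^2 = 11154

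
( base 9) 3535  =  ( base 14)d56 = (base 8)5100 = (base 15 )b9e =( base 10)2624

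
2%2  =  0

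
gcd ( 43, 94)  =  1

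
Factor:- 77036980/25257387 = -2^2*3^( - 1)*5^1 *653^( - 1)*839^1*4591^1*12893^( - 1)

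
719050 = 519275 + 199775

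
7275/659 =7275/659 = 11.04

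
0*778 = 0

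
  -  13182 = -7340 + -5842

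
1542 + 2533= 4075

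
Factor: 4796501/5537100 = 2^( - 2)*3^( - 1)*5^( - 2) * 18457^( - 1 )*4796501^1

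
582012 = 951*612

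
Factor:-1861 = -1861^1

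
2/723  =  2/723 =0.00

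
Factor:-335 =-5^1*67^1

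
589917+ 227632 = 817549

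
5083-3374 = 1709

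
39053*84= 3280452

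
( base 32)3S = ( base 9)147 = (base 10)124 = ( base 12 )A4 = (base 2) 1111100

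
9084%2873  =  465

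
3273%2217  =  1056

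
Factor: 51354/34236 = 2^( - 1)*3^1 = 3/2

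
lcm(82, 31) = 2542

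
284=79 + 205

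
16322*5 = 81610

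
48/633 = 16/211 =0.08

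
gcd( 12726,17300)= 2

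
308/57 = 5+23/57 = 5.40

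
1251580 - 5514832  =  -4263252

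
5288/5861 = 5288/5861=   0.90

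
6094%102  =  76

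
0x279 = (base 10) 633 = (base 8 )1171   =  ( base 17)234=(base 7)1563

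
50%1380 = 50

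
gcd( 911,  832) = 1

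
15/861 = 5/287 = 0.02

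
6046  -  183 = 5863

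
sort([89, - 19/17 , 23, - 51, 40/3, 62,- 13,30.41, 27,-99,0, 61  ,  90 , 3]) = [ - 99,  -  51, - 13, - 19/17,0 , 3 , 40/3,  23,27, 30.41 , 61 , 62,89,90]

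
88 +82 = 170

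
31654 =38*833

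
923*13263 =12241749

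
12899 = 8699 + 4200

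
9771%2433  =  39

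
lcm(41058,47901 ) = 287406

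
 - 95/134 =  - 95/134 = - 0.71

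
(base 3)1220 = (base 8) 63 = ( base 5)201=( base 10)51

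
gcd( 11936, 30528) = 32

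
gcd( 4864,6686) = 2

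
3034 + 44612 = 47646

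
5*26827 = 134135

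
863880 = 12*71990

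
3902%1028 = 818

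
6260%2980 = 300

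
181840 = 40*4546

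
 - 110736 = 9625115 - 9735851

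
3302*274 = 904748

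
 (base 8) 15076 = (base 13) 309a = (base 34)5rk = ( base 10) 6718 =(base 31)6UM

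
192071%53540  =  31451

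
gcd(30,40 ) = 10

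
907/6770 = 907/6770 =0.13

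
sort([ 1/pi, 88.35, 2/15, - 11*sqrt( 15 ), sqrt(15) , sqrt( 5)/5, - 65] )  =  [ - 65,  -  11*sqrt( 15), 2/15  ,  1/pi,sqrt( 5 ) /5,sqrt( 15), 88.35 ]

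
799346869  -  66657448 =732689421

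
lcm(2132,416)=17056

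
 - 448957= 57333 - 506290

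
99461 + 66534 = 165995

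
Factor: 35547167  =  23^1*1545529^1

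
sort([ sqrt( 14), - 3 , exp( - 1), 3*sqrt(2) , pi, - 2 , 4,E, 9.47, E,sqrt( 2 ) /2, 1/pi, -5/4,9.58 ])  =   [ - 3, - 2,  -  5/4, 1/pi,exp(-1 ),sqrt( 2 ) /2, E , E,  pi, sqrt(14), 4,3* sqrt(2 ),9.47, 9.58]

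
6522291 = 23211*281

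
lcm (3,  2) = 6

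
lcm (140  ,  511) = 10220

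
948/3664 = 237/916= 0.26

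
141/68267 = 141/68267  =  0.00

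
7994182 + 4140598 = 12134780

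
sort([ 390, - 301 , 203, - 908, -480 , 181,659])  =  [ - 908, - 480, - 301,181, 203,  390, 659]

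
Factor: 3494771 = 7^1*499253^1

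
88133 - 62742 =25391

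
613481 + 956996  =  1570477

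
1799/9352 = 257/1336 = 0.19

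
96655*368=35569040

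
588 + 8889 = 9477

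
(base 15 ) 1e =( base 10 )29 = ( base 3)1002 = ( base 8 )35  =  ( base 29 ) 10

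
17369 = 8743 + 8626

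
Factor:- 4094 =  - 2^1 * 23^1*89^1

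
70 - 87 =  - 17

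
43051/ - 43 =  - 43051/43 = - 1001.19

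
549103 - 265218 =283885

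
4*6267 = 25068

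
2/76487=2/76487 = 0.00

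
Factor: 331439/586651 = 13^ ( - 1) * 431^1 * 769^1*45127^( -1 )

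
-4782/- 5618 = 2391/2809 = 0.85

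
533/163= 3 + 44/163  =  3.27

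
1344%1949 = 1344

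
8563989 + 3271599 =11835588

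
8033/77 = 8033/77= 104.32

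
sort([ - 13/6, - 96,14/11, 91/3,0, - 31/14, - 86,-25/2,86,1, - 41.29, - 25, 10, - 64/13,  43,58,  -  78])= [ - 96,  -  86,-78, - 41.29, - 25, - 25/2, - 64/13, -31/14, - 13/6,0, 1,14/11, 10,91/3, 43, 58, 86]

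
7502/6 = 3751/3 = 1250.33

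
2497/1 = 2497= 2497.00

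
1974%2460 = 1974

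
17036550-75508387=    - 58471837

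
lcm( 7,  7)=7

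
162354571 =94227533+68127038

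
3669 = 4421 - 752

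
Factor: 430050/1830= 5^1*47^1 = 235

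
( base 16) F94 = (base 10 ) 3988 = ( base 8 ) 7624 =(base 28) 52c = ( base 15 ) 12ad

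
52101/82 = 52101/82 = 635.38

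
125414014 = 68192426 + 57221588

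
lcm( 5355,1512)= 128520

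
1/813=1/813 = 0.00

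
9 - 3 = 6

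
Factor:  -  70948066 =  - 2^1 * 7^1*1049^1*4831^1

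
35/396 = 35/396= 0.09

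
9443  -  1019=8424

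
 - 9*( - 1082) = 9738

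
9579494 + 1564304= 11143798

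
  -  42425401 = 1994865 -44420266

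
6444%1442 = 676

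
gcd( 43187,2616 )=1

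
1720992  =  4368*394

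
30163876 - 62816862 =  - 32652986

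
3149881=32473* 97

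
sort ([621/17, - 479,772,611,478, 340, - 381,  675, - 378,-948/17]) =[ - 479, - 381,-378,-948/17, 621/17 , 340,478, 611, 675,772 ] 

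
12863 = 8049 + 4814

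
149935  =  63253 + 86682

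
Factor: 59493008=2^4*883^1*4211^1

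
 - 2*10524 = -21048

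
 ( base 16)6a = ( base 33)37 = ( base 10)106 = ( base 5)411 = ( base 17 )64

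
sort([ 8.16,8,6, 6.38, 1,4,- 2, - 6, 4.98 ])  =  [ - 6 , -2,1,4,4.98, 6, 6.38,8,8.16 ]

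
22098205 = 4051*5455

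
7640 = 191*40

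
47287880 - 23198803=24089077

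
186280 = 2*93140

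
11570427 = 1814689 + 9755738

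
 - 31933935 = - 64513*495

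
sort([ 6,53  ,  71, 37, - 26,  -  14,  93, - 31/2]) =[ - 26, - 31/2, - 14 , 6, 37, 53,  71, 93]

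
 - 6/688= - 1 +341/344 = -0.01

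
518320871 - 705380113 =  - 187059242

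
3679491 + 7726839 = 11406330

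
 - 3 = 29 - 32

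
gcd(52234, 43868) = 2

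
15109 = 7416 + 7693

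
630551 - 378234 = 252317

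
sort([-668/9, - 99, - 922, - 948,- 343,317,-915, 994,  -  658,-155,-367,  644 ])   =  [  -  948, - 922, - 915,-658, - 367, - 343,-155, - 99, - 668/9,317,644, 994 ] 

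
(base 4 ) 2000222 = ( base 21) ie2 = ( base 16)202a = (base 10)8234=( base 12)4922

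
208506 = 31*6726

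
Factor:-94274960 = -2^4*5^1 *13^2*19^1*367^1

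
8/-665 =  - 1 + 657/665= - 0.01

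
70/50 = 1 + 2/5= 1.40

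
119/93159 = 119/93159 = 0.00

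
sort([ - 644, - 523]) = [ - 644,  -  523 ] 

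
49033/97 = 49033/97 = 505.49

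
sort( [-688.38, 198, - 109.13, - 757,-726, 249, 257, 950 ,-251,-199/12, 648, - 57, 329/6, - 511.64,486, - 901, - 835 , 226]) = [ - 901, - 835, - 757, - 726, - 688.38,  -  511.64, - 251, - 109.13, - 57 , - 199/12, 329/6,198,226, 249, 257, 486,648, 950] 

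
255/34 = 7  +  1/2 = 7.50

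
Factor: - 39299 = -13^1*3023^1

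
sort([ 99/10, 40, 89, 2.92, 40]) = [ 2.92,99/10,40,  40,89]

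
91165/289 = 91165/289 = 315.45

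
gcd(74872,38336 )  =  8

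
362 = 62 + 300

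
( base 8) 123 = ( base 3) 10002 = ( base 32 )2J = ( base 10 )83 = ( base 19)47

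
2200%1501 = 699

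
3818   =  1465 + 2353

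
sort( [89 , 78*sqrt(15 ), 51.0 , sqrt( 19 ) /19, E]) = [sqrt (19) /19, E,51.0, 89, 78*sqrt( 15)]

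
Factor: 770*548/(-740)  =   - 2^1* 7^1 * 11^1 * 37^( - 1)*137^1  =  -21098/37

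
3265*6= 19590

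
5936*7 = 41552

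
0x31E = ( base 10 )798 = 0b1100011110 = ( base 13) 495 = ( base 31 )PN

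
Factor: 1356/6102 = 2^1* 3^( - 2) = 2/9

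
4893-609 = 4284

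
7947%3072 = 1803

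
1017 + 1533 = 2550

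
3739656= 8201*456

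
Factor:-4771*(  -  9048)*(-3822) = -2^4*3^2*7^2*13^3* 29^1*367^1 =-  164988126576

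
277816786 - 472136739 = -194319953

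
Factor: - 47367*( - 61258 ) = 2^1*3^2*19^1 * 109^1*277^1*281^1 = 2901607686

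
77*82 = 6314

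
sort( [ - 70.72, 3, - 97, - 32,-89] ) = [  -  97,-89, - 70.72, - 32,  3 ]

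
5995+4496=10491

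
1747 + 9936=11683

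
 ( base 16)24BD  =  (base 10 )9405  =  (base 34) 84L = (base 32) 95t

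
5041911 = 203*24837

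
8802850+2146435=10949285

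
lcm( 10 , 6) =30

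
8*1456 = 11648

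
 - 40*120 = -4800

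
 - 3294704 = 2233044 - 5527748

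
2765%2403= 362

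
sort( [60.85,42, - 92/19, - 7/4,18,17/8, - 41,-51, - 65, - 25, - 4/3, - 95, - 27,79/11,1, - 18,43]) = [  -  95, - 65,-51 , - 41, - 27, - 25 ,- 18, - 92/19, - 7/4,  -  4/3,1,17/8 , 79/11,18,42,43,60.85 ]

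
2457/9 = 273 =273.00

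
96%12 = 0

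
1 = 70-69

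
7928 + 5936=13864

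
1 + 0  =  1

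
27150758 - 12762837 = 14387921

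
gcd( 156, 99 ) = 3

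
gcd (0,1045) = 1045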